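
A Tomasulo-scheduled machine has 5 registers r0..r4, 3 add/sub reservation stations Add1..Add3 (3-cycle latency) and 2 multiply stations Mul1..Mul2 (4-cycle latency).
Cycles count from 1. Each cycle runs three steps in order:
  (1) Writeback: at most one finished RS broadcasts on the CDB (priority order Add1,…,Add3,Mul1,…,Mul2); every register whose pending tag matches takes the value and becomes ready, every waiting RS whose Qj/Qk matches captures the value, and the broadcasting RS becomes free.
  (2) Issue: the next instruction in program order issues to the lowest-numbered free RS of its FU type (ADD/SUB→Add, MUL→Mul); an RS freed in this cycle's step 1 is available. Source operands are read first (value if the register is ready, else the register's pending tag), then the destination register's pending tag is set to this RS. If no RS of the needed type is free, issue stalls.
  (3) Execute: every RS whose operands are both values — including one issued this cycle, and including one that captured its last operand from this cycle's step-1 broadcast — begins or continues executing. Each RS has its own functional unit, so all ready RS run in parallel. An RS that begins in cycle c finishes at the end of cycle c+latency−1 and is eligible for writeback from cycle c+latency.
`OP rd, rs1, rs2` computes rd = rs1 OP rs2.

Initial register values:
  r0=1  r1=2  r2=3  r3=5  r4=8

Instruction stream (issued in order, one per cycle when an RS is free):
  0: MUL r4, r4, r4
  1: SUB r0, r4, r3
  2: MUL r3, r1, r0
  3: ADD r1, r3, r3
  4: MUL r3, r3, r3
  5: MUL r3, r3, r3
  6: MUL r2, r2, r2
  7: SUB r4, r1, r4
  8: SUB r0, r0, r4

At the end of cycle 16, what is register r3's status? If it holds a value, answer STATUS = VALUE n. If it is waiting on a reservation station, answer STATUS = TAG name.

cycle 1: issue MUL r4<-Mul1 // r0:1,r1:2,r2:3,r3:5,r4:Mul1
cycle 2: issue SUB r0<-Add1 // r0:Add1,r1:2,r2:3,r3:5,r4:Mul1
cycle 3: issue MUL r3<-Mul2 // r0:Add1,r1:2,r2:3,r3:Mul2,r4:Mul1
cycle 4: issue ADD r1<-Add2 // r0:Add1,r1:Add2,r2:3,r3:Mul2,r4:Mul1
cycle 5: CDB Mul1=64; issue MUL r3<-Mul1 // r0:Add1,r1:Add2,r2:3,r3:Mul1,r4:64
cycle 6: stall // r0:Add1,r1:Add2,r2:3,r3:Mul1,r4:64
cycle 7: stall // r0:Add1,r1:Add2,r2:3,r3:Mul1,r4:64
cycle 8: CDB Add1=59; stall // r0:59,r1:Add2,r2:3,r3:Mul1,r4:64
cycle 9: stall // r0:59,r1:Add2,r2:3,r3:Mul1,r4:64
cycle 10: stall // r0:59,r1:Add2,r2:3,r3:Mul1,r4:64
cycle 11: stall // r0:59,r1:Add2,r2:3,r3:Mul1,r4:64
cycle 12: CDB Mul2=118; issue MUL r3<-Mul2 // r0:59,r1:Add2,r2:3,r3:Mul2,r4:64
cycle 13: stall // r0:59,r1:Add2,r2:3,r3:Mul2,r4:64
cycle 14: stall // r0:59,r1:Add2,r2:3,r3:Mul2,r4:64
cycle 15: CDB Add2=236; stall // r0:59,r1:236,r2:3,r3:Mul2,r4:64
cycle 16: CDB Mul1=13924; issue MUL r2<-Mul1 // r0:59,r1:236,r2:Mul1,r3:Mul2,r4:64

STATUS = TAG Mul2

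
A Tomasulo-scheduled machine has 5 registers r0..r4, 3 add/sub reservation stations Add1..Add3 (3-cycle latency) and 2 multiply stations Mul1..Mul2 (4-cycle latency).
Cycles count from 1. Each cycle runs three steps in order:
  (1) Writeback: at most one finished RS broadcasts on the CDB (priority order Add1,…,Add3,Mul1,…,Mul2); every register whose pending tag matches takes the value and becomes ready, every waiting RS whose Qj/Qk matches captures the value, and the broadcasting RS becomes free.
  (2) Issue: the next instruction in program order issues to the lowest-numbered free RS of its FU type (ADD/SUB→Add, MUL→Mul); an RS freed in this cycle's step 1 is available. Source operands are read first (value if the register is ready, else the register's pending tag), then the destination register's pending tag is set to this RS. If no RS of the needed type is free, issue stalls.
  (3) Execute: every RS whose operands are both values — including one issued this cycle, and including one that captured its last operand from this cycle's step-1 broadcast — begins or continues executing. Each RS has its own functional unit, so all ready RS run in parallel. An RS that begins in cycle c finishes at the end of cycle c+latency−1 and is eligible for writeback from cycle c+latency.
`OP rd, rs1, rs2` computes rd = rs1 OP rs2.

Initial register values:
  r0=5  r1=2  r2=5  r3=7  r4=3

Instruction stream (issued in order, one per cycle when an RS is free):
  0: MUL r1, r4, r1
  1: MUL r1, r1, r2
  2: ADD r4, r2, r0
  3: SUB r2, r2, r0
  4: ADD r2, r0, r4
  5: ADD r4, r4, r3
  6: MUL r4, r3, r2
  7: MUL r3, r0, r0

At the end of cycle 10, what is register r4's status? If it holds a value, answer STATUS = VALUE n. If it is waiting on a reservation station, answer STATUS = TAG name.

  c1: issue MUL r1<-Mul1  regs: r0:5,r1:Mul1,r2:5,r3:7,r4:3
  c2: issue MUL r1<-Mul2  regs: r0:5,r1:Mul2,r2:5,r3:7,r4:3
  c3: issue ADD r4<-Add1  regs: r0:5,r1:Mul2,r2:5,r3:7,r4:Add1
  c4: issue SUB r2<-Add2  regs: r0:5,r1:Mul2,r2:Add2,r3:7,r4:Add1
  c5: CDB Mul1=6; issue ADD r2<-Add3  regs: r0:5,r1:Mul2,r2:Add3,r3:7,r4:Add1
  c6: CDB Add1=10; issue ADD r4<-Add1  regs: r0:5,r1:Mul2,r2:Add3,r3:7,r4:Add1
  c7: CDB Add2=0; issue MUL r4<-Mul1  regs: r0:5,r1:Mul2,r2:Add3,r3:7,r4:Mul1
  c8: stall  regs: r0:5,r1:Mul2,r2:Add3,r3:7,r4:Mul1
  c9: CDB Add1=17; stall  regs: r0:5,r1:Mul2,r2:Add3,r3:7,r4:Mul1
  c10: CDB Add3=15; stall  regs: r0:5,r1:Mul2,r2:15,r3:7,r4:Mul1

STATUS = TAG Mul1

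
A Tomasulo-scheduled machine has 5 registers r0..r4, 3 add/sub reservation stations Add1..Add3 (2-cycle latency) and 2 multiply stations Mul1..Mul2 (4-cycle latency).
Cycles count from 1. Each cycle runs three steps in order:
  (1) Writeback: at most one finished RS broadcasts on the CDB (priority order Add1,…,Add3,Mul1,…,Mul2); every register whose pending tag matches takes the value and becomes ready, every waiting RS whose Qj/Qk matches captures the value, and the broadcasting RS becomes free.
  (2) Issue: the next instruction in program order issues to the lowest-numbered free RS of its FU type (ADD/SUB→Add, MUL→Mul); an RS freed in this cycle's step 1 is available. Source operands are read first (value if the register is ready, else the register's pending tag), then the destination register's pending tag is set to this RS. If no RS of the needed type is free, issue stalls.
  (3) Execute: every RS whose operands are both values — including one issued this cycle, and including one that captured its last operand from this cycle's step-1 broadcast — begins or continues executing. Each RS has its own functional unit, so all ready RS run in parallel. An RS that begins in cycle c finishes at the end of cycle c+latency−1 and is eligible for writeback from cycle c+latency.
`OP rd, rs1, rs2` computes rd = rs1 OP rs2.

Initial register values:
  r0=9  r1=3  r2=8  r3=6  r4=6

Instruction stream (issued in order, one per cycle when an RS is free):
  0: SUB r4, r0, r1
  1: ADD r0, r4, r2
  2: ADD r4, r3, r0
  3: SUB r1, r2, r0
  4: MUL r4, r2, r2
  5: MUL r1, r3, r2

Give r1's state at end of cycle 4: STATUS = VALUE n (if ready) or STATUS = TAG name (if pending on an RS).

STATUS = TAG Add3

  c1: issue SUB r4<-Add1  regs: r0:9,r1:3,r2:8,r3:6,r4:Add1
  c2: issue ADD r0<-Add2  regs: r0:Add2,r1:3,r2:8,r3:6,r4:Add1
  c3: CDB Add1=6; issue ADD r4<-Add1  regs: r0:Add2,r1:3,r2:8,r3:6,r4:Add1
  c4: issue SUB r1<-Add3  regs: r0:Add2,r1:Add3,r2:8,r3:6,r4:Add1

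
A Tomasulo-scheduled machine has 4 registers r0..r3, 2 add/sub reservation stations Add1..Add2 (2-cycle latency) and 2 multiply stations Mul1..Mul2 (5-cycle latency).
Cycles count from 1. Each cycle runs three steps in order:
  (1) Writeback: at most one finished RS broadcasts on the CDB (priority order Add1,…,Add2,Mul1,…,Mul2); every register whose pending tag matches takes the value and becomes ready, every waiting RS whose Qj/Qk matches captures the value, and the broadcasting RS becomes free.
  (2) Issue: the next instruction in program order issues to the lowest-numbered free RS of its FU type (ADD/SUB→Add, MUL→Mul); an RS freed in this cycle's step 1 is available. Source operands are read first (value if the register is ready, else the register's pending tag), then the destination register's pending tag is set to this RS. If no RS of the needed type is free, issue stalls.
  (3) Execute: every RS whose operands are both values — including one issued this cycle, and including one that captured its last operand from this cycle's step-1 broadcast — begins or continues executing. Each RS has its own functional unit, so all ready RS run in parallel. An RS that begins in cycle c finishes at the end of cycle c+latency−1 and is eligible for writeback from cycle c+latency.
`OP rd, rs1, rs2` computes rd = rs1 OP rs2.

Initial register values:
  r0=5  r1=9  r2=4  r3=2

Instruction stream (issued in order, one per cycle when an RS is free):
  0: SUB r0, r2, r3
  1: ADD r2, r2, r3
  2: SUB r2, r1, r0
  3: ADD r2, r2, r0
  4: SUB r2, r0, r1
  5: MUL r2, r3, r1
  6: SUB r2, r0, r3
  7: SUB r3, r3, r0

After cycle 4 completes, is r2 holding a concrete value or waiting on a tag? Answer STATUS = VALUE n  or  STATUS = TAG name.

cycle 1: issue SUB r0<-Add1 // r0:Add1,r1:9,r2:4,r3:2
cycle 2: issue ADD r2<-Add2 // r0:Add1,r1:9,r2:Add2,r3:2
cycle 3: CDB Add1=2; issue SUB r2<-Add1 // r0:2,r1:9,r2:Add1,r3:2
cycle 4: CDB Add2=6; issue ADD r2<-Add2 // r0:2,r1:9,r2:Add2,r3:2

STATUS = TAG Add2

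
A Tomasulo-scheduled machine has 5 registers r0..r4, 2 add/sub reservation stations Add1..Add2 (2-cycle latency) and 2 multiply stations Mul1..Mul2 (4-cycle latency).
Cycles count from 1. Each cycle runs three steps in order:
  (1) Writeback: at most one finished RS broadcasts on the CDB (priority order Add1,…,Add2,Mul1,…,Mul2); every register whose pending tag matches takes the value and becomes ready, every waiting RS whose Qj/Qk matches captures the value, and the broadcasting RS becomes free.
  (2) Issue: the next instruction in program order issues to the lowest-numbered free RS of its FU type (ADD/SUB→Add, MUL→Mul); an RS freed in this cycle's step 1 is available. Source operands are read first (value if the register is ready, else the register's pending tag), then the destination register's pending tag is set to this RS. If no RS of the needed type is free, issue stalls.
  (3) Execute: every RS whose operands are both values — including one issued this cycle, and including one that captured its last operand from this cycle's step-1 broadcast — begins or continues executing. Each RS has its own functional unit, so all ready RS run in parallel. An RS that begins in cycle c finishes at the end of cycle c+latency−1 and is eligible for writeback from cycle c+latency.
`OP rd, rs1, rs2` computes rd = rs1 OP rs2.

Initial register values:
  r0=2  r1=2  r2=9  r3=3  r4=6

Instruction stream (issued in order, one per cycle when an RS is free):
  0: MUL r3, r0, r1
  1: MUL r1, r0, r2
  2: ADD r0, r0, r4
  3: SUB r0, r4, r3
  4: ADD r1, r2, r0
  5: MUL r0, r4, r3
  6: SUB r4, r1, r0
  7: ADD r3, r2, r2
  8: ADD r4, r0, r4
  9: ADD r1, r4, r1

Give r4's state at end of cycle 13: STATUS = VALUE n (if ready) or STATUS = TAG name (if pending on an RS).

c1: issue MUL r3<-Mul1 | r0:2,r1:2,r2:9,r3:Mul1,r4:6
c2: issue MUL r1<-Mul2 | r0:2,r1:Mul2,r2:9,r3:Mul1,r4:6
c3: issue ADD r0<-Add1 | r0:Add1,r1:Mul2,r2:9,r3:Mul1,r4:6
c4: issue SUB r0<-Add2 | r0:Add2,r1:Mul2,r2:9,r3:Mul1,r4:6
c5: CDB Add1=8; issue ADD r1<-Add1 | r0:Add2,r1:Add1,r2:9,r3:Mul1,r4:6
c6: CDB Mul1=4; issue MUL r0<-Mul1 | r0:Mul1,r1:Add1,r2:9,r3:4,r4:6
c7: CDB Mul2=18; stall | r0:Mul1,r1:Add1,r2:9,r3:4,r4:6
c8: CDB Add2=2; issue SUB r4<-Add2 | r0:Mul1,r1:Add1,r2:9,r3:4,r4:Add2
c9: stall | r0:Mul1,r1:Add1,r2:9,r3:4,r4:Add2
c10: CDB Add1=11; issue ADD r3<-Add1 | r0:Mul1,r1:11,r2:9,r3:Add1,r4:Add2
c11: CDB Mul1=24; stall | r0:24,r1:11,r2:9,r3:Add1,r4:Add2
c12: CDB Add1=18; issue ADD r4<-Add1 | r0:24,r1:11,r2:9,r3:18,r4:Add1
c13: CDB Add2=-13; issue ADD r1<-Add2 | r0:24,r1:Add2,r2:9,r3:18,r4:Add1

STATUS = TAG Add1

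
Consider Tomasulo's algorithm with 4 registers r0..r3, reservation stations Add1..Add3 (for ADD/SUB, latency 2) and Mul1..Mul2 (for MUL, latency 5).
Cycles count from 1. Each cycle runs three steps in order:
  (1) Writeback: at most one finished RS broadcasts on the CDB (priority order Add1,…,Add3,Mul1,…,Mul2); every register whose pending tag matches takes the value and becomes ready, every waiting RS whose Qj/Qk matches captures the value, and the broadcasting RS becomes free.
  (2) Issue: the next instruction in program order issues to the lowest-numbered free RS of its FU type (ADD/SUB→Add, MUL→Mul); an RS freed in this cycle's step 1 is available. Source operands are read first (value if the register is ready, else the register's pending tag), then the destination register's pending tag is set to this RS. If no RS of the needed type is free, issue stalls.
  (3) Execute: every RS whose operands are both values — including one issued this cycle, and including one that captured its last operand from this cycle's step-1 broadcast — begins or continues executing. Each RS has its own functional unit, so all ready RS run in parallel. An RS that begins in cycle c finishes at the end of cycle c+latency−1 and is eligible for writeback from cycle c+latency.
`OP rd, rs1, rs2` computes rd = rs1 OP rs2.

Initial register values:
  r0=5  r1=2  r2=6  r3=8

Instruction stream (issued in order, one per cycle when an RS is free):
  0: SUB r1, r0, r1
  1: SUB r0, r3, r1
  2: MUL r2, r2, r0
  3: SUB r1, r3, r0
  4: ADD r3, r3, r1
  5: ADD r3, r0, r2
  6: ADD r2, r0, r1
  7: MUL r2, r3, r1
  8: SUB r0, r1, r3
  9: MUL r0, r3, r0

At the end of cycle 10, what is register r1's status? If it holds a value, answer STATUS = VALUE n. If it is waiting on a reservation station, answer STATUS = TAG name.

  c1: issue SUB r1<-Add1  regs: r0:5,r1:Add1,r2:6,r3:8
  c2: issue SUB r0<-Add2  regs: r0:Add2,r1:Add1,r2:6,r3:8
  c3: CDB Add1=3; issue MUL r2<-Mul1  regs: r0:Add2,r1:3,r2:Mul1,r3:8
  c4: issue SUB r1<-Add1  regs: r0:Add2,r1:Add1,r2:Mul1,r3:8
  c5: CDB Add2=5; issue ADD r3<-Add2  regs: r0:5,r1:Add1,r2:Mul1,r3:Add2
  c6: issue ADD r3<-Add3  regs: r0:5,r1:Add1,r2:Mul1,r3:Add3
  c7: CDB Add1=3; issue ADD r2<-Add1  regs: r0:5,r1:3,r2:Add1,r3:Add3
  c8: issue MUL r2<-Mul2  regs: r0:5,r1:3,r2:Mul2,r3:Add3
  c9: CDB Add1=8; issue SUB r0<-Add1  regs: r0:Add1,r1:3,r2:Mul2,r3:Add3
  c10: CDB Add2=11; stall  regs: r0:Add1,r1:3,r2:Mul2,r3:Add3

STATUS = VALUE 3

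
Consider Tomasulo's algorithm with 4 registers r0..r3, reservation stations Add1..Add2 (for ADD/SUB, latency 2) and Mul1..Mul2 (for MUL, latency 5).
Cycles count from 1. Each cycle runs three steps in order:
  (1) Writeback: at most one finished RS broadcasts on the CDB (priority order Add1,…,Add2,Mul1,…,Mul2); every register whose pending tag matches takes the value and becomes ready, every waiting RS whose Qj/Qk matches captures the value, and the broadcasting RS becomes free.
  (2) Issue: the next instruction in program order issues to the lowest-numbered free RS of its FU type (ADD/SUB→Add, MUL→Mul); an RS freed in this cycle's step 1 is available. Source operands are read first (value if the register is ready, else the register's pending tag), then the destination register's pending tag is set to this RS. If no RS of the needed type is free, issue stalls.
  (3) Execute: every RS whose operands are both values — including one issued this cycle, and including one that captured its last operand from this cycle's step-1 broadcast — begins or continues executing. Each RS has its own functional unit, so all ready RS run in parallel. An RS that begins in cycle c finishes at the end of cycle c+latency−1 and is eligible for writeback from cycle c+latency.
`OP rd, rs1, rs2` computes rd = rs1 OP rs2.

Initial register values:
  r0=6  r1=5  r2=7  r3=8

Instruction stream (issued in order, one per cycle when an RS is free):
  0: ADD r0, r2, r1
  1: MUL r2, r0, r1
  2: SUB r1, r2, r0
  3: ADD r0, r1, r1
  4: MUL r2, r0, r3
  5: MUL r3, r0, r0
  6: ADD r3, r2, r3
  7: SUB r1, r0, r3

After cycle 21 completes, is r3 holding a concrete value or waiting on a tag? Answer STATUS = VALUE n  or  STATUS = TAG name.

STATUS = VALUE 9984

c1: issue ADD r0<-Add1 | r0:Add1,r1:5,r2:7,r3:8
c2: issue MUL r2<-Mul1 | r0:Add1,r1:5,r2:Mul1,r3:8
c3: CDB Add1=12; issue SUB r1<-Add1 | r0:12,r1:Add1,r2:Mul1,r3:8
c4: issue ADD r0<-Add2 | r0:Add2,r1:Add1,r2:Mul1,r3:8
c5: issue MUL r2<-Mul2 | r0:Add2,r1:Add1,r2:Mul2,r3:8
c6: stall | r0:Add2,r1:Add1,r2:Mul2,r3:8
c7: stall | r0:Add2,r1:Add1,r2:Mul2,r3:8
c8: CDB Mul1=60; issue MUL r3<-Mul1 | r0:Add2,r1:Add1,r2:Mul2,r3:Mul1
c9: stall | r0:Add2,r1:Add1,r2:Mul2,r3:Mul1
c10: CDB Add1=48; issue ADD r3<-Add1 | r0:Add2,r1:48,r2:Mul2,r3:Add1
c11: stall | r0:Add2,r1:48,r2:Mul2,r3:Add1
c12: CDB Add2=96; issue SUB r1<-Add2 | r0:96,r1:Add2,r2:Mul2,r3:Add1
c13: - | r0:96,r1:Add2,r2:Mul2,r3:Add1
c14: - | r0:96,r1:Add2,r2:Mul2,r3:Add1
c15: - | r0:96,r1:Add2,r2:Mul2,r3:Add1
c16: - | r0:96,r1:Add2,r2:Mul2,r3:Add1
c17: CDB Mul1=9216 | r0:96,r1:Add2,r2:Mul2,r3:Add1
c18: CDB Mul2=768 | r0:96,r1:Add2,r2:768,r3:Add1
c19: - | r0:96,r1:Add2,r2:768,r3:Add1
c20: CDB Add1=9984 | r0:96,r1:Add2,r2:768,r3:9984
c21: - | r0:96,r1:Add2,r2:768,r3:9984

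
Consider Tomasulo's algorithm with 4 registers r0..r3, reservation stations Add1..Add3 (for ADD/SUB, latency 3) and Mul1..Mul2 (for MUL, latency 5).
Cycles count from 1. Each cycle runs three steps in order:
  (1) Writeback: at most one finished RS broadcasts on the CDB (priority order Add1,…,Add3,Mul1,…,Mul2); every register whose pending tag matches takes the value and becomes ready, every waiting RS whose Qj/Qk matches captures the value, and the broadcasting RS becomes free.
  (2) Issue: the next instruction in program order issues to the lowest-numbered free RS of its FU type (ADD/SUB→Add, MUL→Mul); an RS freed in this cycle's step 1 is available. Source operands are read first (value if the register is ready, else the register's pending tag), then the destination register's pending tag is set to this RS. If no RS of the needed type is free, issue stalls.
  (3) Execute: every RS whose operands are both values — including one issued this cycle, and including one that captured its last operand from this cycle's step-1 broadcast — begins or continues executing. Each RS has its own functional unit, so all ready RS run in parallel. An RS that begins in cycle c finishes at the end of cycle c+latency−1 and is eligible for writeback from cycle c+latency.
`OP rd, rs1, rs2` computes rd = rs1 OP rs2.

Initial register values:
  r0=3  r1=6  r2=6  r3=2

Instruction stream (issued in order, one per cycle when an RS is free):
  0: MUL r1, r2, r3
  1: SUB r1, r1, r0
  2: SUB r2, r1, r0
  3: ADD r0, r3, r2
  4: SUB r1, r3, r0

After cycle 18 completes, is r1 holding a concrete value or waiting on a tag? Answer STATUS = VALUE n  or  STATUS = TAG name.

STATUS = VALUE -6

c1: issue MUL r1<-Mul1 | r0:3,r1:Mul1,r2:6,r3:2
c2: issue SUB r1<-Add1 | r0:3,r1:Add1,r2:6,r3:2
c3: issue SUB r2<-Add2 | r0:3,r1:Add1,r2:Add2,r3:2
c4: issue ADD r0<-Add3 | r0:Add3,r1:Add1,r2:Add2,r3:2
c5: stall | r0:Add3,r1:Add1,r2:Add2,r3:2
c6: CDB Mul1=12; stall | r0:Add3,r1:Add1,r2:Add2,r3:2
c7: stall | r0:Add3,r1:Add1,r2:Add2,r3:2
c8: stall | r0:Add3,r1:Add1,r2:Add2,r3:2
c9: CDB Add1=9; issue SUB r1<-Add1 | r0:Add3,r1:Add1,r2:Add2,r3:2
c10: - | r0:Add3,r1:Add1,r2:Add2,r3:2
c11: - | r0:Add3,r1:Add1,r2:Add2,r3:2
c12: CDB Add2=6 | r0:Add3,r1:Add1,r2:6,r3:2
c13: - | r0:Add3,r1:Add1,r2:6,r3:2
c14: - | r0:Add3,r1:Add1,r2:6,r3:2
c15: CDB Add3=8 | r0:8,r1:Add1,r2:6,r3:2
c16: - | r0:8,r1:Add1,r2:6,r3:2
c17: - | r0:8,r1:Add1,r2:6,r3:2
c18: CDB Add1=-6 | r0:8,r1:-6,r2:6,r3:2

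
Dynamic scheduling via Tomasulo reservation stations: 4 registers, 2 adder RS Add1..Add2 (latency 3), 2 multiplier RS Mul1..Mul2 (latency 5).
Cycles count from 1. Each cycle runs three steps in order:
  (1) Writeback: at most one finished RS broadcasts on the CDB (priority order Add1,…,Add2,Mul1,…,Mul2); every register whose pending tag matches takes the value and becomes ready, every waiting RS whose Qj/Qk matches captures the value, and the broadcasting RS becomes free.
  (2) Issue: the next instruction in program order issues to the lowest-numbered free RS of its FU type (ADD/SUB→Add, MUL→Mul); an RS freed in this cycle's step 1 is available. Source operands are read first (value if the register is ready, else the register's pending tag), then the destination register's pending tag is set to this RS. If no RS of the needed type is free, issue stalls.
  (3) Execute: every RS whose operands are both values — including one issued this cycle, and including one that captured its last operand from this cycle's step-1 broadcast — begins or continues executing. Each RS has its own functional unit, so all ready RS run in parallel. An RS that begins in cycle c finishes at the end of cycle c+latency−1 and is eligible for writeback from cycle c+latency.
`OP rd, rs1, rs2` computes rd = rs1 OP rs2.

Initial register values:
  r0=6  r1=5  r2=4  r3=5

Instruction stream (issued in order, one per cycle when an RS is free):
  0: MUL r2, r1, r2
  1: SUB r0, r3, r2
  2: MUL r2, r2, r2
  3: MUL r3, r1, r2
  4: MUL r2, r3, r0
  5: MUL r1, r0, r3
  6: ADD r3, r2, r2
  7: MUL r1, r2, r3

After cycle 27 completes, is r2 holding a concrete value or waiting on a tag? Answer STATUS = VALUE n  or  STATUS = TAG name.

  c1: issue MUL r2<-Mul1  regs: r0:6,r1:5,r2:Mul1,r3:5
  c2: issue SUB r0<-Add1  regs: r0:Add1,r1:5,r2:Mul1,r3:5
  c3: issue MUL r2<-Mul2  regs: r0:Add1,r1:5,r2:Mul2,r3:5
  c4: stall  regs: r0:Add1,r1:5,r2:Mul2,r3:5
  c5: stall  regs: r0:Add1,r1:5,r2:Mul2,r3:5
  c6: CDB Mul1=20; issue MUL r3<-Mul1  regs: r0:Add1,r1:5,r2:Mul2,r3:Mul1
  c7: stall  regs: r0:Add1,r1:5,r2:Mul2,r3:Mul1
  c8: stall  regs: r0:Add1,r1:5,r2:Mul2,r3:Mul1
  c9: CDB Add1=-15; stall  regs: r0:-15,r1:5,r2:Mul2,r3:Mul1
  c10: stall  regs: r0:-15,r1:5,r2:Mul2,r3:Mul1
  c11: CDB Mul2=400; issue MUL r2<-Mul2  regs: r0:-15,r1:5,r2:Mul2,r3:Mul1
  c12: stall  regs: r0:-15,r1:5,r2:Mul2,r3:Mul1
  c13: stall  regs: r0:-15,r1:5,r2:Mul2,r3:Mul1
  c14: stall  regs: r0:-15,r1:5,r2:Mul2,r3:Mul1
  c15: stall  regs: r0:-15,r1:5,r2:Mul2,r3:Mul1
  c16: CDB Mul1=2000; issue MUL r1<-Mul1  regs: r0:-15,r1:Mul1,r2:Mul2,r3:2000
  c17: issue ADD r3<-Add1  regs: r0:-15,r1:Mul1,r2:Mul2,r3:Add1
  c18: stall  regs: r0:-15,r1:Mul1,r2:Mul2,r3:Add1
  c19: stall  regs: r0:-15,r1:Mul1,r2:Mul2,r3:Add1
  c20: stall  regs: r0:-15,r1:Mul1,r2:Mul2,r3:Add1
  c21: CDB Mul1=-30000; issue MUL r1<-Mul1  regs: r0:-15,r1:Mul1,r2:Mul2,r3:Add1
  c22: CDB Mul2=-30000  regs: r0:-15,r1:Mul1,r2:-30000,r3:Add1
  c23: -  regs: r0:-15,r1:Mul1,r2:-30000,r3:Add1
  c24: -  regs: r0:-15,r1:Mul1,r2:-30000,r3:Add1
  c25: CDB Add1=-60000  regs: r0:-15,r1:Mul1,r2:-30000,r3:-60000
  c26: -  regs: r0:-15,r1:Mul1,r2:-30000,r3:-60000
  c27: -  regs: r0:-15,r1:Mul1,r2:-30000,r3:-60000

STATUS = VALUE -30000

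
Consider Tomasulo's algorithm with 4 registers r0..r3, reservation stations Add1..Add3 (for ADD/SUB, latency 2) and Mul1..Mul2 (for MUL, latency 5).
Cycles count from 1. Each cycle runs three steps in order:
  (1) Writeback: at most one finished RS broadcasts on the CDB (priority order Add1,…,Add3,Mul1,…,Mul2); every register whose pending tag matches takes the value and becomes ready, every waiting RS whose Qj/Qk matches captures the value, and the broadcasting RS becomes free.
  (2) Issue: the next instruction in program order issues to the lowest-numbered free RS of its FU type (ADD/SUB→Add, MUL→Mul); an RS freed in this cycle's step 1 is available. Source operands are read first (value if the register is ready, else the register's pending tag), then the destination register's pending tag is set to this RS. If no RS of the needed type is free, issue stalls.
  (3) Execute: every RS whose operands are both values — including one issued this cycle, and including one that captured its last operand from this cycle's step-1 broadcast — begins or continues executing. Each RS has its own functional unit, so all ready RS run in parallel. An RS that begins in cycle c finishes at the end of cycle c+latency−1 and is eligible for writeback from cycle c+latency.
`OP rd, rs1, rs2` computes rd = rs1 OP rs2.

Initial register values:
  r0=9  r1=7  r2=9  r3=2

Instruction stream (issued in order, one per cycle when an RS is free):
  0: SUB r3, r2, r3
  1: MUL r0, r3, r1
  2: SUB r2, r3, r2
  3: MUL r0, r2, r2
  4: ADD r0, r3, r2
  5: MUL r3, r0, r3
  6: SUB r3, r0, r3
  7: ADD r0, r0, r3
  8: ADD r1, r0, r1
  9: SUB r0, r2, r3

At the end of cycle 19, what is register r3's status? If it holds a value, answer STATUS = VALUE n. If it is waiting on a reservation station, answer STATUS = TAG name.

STATUS = VALUE -30

  c1: issue SUB r3<-Add1  regs: r0:9,r1:7,r2:9,r3:Add1
  c2: issue MUL r0<-Mul1  regs: r0:Mul1,r1:7,r2:9,r3:Add1
  c3: CDB Add1=7; issue SUB r2<-Add1  regs: r0:Mul1,r1:7,r2:Add1,r3:7
  c4: issue MUL r0<-Mul2  regs: r0:Mul2,r1:7,r2:Add1,r3:7
  c5: CDB Add1=-2; issue ADD r0<-Add1  regs: r0:Add1,r1:7,r2:-2,r3:7
  c6: stall  regs: r0:Add1,r1:7,r2:-2,r3:7
  c7: CDB Add1=5; stall  regs: r0:5,r1:7,r2:-2,r3:7
  c8: CDB Mul1=49; issue MUL r3<-Mul1  regs: r0:5,r1:7,r2:-2,r3:Mul1
  c9: issue SUB r3<-Add1  regs: r0:5,r1:7,r2:-2,r3:Add1
  c10: CDB Mul2=4; issue ADD r0<-Add2  regs: r0:Add2,r1:7,r2:-2,r3:Add1
  c11: issue ADD r1<-Add3  regs: r0:Add2,r1:Add3,r2:-2,r3:Add1
  c12: stall  regs: r0:Add2,r1:Add3,r2:-2,r3:Add1
  c13: CDB Mul1=35; stall  regs: r0:Add2,r1:Add3,r2:-2,r3:Add1
  c14: stall  regs: r0:Add2,r1:Add3,r2:-2,r3:Add1
  c15: CDB Add1=-30; issue SUB r0<-Add1  regs: r0:Add1,r1:Add3,r2:-2,r3:-30
  c16: -  regs: r0:Add1,r1:Add3,r2:-2,r3:-30
  c17: CDB Add1=28  regs: r0:28,r1:Add3,r2:-2,r3:-30
  c18: CDB Add2=-25  regs: r0:28,r1:Add3,r2:-2,r3:-30
  c19: -  regs: r0:28,r1:Add3,r2:-2,r3:-30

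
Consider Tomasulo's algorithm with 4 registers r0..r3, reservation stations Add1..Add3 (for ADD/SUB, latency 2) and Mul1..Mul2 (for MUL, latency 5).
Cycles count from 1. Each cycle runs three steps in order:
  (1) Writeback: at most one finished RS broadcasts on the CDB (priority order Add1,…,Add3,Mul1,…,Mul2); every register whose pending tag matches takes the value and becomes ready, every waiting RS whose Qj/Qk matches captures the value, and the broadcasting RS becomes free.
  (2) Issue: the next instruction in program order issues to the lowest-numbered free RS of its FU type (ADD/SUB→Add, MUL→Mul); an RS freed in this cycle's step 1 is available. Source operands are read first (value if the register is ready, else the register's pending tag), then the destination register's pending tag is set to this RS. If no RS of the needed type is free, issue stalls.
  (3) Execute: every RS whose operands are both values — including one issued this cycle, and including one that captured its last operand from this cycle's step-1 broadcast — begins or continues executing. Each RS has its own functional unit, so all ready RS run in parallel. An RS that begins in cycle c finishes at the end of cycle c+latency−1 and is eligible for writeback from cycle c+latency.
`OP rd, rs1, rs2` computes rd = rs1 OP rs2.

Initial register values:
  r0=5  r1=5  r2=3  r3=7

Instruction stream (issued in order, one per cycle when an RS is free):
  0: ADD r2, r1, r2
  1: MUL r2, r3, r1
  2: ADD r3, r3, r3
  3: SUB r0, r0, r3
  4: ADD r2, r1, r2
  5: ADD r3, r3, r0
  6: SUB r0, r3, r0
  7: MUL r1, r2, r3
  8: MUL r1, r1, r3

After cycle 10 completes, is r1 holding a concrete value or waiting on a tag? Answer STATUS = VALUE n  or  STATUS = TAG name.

STATUS = TAG Mul2

cycle 1: issue ADD r2<-Add1 // r0:5,r1:5,r2:Add1,r3:7
cycle 2: issue MUL r2<-Mul1 // r0:5,r1:5,r2:Mul1,r3:7
cycle 3: CDB Add1=8; issue ADD r3<-Add1 // r0:5,r1:5,r2:Mul1,r3:Add1
cycle 4: issue SUB r0<-Add2 // r0:Add2,r1:5,r2:Mul1,r3:Add1
cycle 5: CDB Add1=14; issue ADD r2<-Add1 // r0:Add2,r1:5,r2:Add1,r3:14
cycle 6: issue ADD r3<-Add3 // r0:Add2,r1:5,r2:Add1,r3:Add3
cycle 7: CDB Add2=-9; issue SUB r0<-Add2 // r0:Add2,r1:5,r2:Add1,r3:Add3
cycle 8: CDB Mul1=35; issue MUL r1<-Mul1 // r0:Add2,r1:Mul1,r2:Add1,r3:Add3
cycle 9: CDB Add3=5; issue MUL r1<-Mul2 // r0:Add2,r1:Mul2,r2:Add1,r3:5
cycle 10: CDB Add1=40 // r0:Add2,r1:Mul2,r2:40,r3:5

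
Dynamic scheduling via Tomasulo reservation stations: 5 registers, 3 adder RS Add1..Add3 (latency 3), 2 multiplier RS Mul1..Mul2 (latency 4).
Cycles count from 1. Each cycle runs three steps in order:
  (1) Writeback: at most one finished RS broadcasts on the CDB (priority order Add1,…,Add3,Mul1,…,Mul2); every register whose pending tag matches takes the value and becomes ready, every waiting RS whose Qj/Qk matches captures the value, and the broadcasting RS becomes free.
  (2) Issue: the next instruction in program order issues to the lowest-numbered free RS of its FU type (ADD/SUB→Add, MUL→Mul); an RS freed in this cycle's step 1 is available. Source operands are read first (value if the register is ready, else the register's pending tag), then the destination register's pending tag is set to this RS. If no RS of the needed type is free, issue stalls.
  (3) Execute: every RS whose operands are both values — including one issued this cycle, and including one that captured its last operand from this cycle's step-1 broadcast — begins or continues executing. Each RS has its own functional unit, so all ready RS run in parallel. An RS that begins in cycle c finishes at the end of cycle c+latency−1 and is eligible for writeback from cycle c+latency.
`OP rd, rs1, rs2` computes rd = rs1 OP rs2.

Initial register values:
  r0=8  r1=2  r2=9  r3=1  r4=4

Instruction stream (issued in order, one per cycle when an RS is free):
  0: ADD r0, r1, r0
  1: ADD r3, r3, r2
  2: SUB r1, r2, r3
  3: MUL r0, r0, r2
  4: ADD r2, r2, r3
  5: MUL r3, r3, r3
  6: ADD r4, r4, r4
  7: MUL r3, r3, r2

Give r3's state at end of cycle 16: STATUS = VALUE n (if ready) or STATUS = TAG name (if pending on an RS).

c1: issue ADD r0<-Add1 | r0:Add1,r1:2,r2:9,r3:1,r4:4
c2: issue ADD r3<-Add2 | r0:Add1,r1:2,r2:9,r3:Add2,r4:4
c3: issue SUB r1<-Add3 | r0:Add1,r1:Add3,r2:9,r3:Add2,r4:4
c4: CDB Add1=10; issue MUL r0<-Mul1 | r0:Mul1,r1:Add3,r2:9,r3:Add2,r4:4
c5: CDB Add2=10; issue ADD r2<-Add1 | r0:Mul1,r1:Add3,r2:Add1,r3:10,r4:4
c6: issue MUL r3<-Mul2 | r0:Mul1,r1:Add3,r2:Add1,r3:Mul2,r4:4
c7: issue ADD r4<-Add2 | r0:Mul1,r1:Add3,r2:Add1,r3:Mul2,r4:Add2
c8: CDB Add1=19; stall | r0:Mul1,r1:Add3,r2:19,r3:Mul2,r4:Add2
c9: CDB Add3=-1; stall | r0:Mul1,r1:-1,r2:19,r3:Mul2,r4:Add2
c10: CDB Add2=8; stall | r0:Mul1,r1:-1,r2:19,r3:Mul2,r4:8
c11: CDB Mul1=90; issue MUL r3<-Mul1 | r0:90,r1:-1,r2:19,r3:Mul1,r4:8
c12: CDB Mul2=100 | r0:90,r1:-1,r2:19,r3:Mul1,r4:8
c13: - | r0:90,r1:-1,r2:19,r3:Mul1,r4:8
c14: - | r0:90,r1:-1,r2:19,r3:Mul1,r4:8
c15: - | r0:90,r1:-1,r2:19,r3:Mul1,r4:8
c16: CDB Mul1=1900 | r0:90,r1:-1,r2:19,r3:1900,r4:8

STATUS = VALUE 1900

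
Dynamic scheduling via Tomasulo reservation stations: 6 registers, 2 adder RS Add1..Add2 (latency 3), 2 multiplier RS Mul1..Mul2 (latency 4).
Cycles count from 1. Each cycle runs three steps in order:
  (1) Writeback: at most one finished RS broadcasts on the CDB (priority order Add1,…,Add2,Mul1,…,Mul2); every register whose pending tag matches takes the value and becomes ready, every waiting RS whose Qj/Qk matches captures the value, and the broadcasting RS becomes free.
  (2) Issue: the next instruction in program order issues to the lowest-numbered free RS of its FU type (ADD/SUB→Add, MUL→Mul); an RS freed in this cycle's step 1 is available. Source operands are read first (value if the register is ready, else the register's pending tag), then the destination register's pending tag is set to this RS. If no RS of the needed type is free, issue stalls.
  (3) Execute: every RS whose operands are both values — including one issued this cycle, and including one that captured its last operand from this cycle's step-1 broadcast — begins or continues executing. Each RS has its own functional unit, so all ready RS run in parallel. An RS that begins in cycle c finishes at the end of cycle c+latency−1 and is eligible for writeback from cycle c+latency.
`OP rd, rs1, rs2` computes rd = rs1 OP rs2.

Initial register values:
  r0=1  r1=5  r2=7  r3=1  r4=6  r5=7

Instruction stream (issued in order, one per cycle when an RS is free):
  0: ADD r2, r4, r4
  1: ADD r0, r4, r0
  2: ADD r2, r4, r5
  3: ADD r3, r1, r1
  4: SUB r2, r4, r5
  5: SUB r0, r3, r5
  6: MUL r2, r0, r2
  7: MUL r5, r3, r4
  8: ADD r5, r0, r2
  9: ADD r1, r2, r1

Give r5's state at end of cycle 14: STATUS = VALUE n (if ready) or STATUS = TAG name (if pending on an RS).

  c1: issue ADD r2<-Add1  regs: r0:1,r1:5,r2:Add1,r3:1,r4:6,r5:7
  c2: issue ADD r0<-Add2  regs: r0:Add2,r1:5,r2:Add1,r3:1,r4:6,r5:7
  c3: stall  regs: r0:Add2,r1:5,r2:Add1,r3:1,r4:6,r5:7
  c4: CDB Add1=12; issue ADD r2<-Add1  regs: r0:Add2,r1:5,r2:Add1,r3:1,r4:6,r5:7
  c5: CDB Add2=7; issue ADD r3<-Add2  regs: r0:7,r1:5,r2:Add1,r3:Add2,r4:6,r5:7
  c6: stall  regs: r0:7,r1:5,r2:Add1,r3:Add2,r4:6,r5:7
  c7: CDB Add1=13; issue SUB r2<-Add1  regs: r0:7,r1:5,r2:Add1,r3:Add2,r4:6,r5:7
  c8: CDB Add2=10; issue SUB r0<-Add2  regs: r0:Add2,r1:5,r2:Add1,r3:10,r4:6,r5:7
  c9: issue MUL r2<-Mul1  regs: r0:Add2,r1:5,r2:Mul1,r3:10,r4:6,r5:7
  c10: CDB Add1=-1; issue MUL r5<-Mul2  regs: r0:Add2,r1:5,r2:Mul1,r3:10,r4:6,r5:Mul2
  c11: CDB Add2=3; issue ADD r5<-Add1  regs: r0:3,r1:5,r2:Mul1,r3:10,r4:6,r5:Add1
  c12: issue ADD r1<-Add2  regs: r0:3,r1:Add2,r2:Mul1,r3:10,r4:6,r5:Add1
  c13: -  regs: r0:3,r1:Add2,r2:Mul1,r3:10,r4:6,r5:Add1
  c14: CDB Mul2=60  regs: r0:3,r1:Add2,r2:Mul1,r3:10,r4:6,r5:Add1

STATUS = TAG Add1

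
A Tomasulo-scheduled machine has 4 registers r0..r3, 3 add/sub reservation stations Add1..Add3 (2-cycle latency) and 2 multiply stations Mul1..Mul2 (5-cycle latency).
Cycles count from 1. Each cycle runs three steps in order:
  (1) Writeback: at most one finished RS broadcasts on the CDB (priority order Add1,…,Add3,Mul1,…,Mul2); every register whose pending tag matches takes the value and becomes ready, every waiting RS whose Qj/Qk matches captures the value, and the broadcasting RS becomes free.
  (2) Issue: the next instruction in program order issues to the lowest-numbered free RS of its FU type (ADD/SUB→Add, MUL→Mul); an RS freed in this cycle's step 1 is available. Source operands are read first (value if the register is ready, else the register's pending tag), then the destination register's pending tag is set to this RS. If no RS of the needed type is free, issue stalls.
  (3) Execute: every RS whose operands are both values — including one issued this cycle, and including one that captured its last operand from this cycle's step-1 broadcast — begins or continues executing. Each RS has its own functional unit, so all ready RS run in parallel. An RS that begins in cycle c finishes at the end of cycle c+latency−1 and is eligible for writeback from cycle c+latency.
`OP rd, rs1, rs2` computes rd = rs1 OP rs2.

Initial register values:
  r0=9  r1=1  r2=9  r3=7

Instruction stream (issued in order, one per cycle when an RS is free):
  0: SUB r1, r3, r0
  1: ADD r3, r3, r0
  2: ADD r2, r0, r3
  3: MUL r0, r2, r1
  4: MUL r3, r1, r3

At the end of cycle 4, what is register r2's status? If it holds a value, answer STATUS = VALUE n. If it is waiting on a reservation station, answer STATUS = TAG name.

cycle 1: issue SUB r1<-Add1 // r0:9,r1:Add1,r2:9,r3:7
cycle 2: issue ADD r3<-Add2 // r0:9,r1:Add1,r2:9,r3:Add2
cycle 3: CDB Add1=-2; issue ADD r2<-Add1 // r0:9,r1:-2,r2:Add1,r3:Add2
cycle 4: CDB Add2=16; issue MUL r0<-Mul1 // r0:Mul1,r1:-2,r2:Add1,r3:16

STATUS = TAG Add1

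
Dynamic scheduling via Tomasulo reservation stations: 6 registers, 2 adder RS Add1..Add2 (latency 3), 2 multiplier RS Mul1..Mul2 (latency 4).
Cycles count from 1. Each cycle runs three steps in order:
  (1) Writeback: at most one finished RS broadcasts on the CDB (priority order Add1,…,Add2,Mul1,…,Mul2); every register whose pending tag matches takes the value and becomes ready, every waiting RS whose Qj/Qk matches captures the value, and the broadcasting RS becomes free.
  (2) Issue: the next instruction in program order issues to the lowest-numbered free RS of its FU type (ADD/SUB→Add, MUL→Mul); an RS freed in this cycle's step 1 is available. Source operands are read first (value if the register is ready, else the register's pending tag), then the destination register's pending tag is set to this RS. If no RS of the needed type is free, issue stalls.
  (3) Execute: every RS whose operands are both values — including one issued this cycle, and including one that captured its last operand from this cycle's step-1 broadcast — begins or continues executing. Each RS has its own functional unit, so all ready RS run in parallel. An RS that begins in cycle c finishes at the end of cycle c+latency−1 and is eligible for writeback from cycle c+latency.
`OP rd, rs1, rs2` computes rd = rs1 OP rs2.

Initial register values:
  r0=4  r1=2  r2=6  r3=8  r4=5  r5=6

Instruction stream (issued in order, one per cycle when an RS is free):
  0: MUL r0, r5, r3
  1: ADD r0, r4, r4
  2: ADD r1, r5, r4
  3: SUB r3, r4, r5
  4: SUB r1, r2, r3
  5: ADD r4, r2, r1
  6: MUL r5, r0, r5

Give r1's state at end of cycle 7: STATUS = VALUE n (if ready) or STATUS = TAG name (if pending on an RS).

  c1: issue MUL r0<-Mul1  regs: r0:Mul1,r1:2,r2:6,r3:8,r4:5,r5:6
  c2: issue ADD r0<-Add1  regs: r0:Add1,r1:2,r2:6,r3:8,r4:5,r5:6
  c3: issue ADD r1<-Add2  regs: r0:Add1,r1:Add2,r2:6,r3:8,r4:5,r5:6
  c4: stall  regs: r0:Add1,r1:Add2,r2:6,r3:8,r4:5,r5:6
  c5: CDB Add1=10; issue SUB r3<-Add1  regs: r0:10,r1:Add2,r2:6,r3:Add1,r4:5,r5:6
  c6: CDB Add2=11; issue SUB r1<-Add2  regs: r0:10,r1:Add2,r2:6,r3:Add1,r4:5,r5:6
  c7: CDB Mul1=48; stall  regs: r0:10,r1:Add2,r2:6,r3:Add1,r4:5,r5:6

STATUS = TAG Add2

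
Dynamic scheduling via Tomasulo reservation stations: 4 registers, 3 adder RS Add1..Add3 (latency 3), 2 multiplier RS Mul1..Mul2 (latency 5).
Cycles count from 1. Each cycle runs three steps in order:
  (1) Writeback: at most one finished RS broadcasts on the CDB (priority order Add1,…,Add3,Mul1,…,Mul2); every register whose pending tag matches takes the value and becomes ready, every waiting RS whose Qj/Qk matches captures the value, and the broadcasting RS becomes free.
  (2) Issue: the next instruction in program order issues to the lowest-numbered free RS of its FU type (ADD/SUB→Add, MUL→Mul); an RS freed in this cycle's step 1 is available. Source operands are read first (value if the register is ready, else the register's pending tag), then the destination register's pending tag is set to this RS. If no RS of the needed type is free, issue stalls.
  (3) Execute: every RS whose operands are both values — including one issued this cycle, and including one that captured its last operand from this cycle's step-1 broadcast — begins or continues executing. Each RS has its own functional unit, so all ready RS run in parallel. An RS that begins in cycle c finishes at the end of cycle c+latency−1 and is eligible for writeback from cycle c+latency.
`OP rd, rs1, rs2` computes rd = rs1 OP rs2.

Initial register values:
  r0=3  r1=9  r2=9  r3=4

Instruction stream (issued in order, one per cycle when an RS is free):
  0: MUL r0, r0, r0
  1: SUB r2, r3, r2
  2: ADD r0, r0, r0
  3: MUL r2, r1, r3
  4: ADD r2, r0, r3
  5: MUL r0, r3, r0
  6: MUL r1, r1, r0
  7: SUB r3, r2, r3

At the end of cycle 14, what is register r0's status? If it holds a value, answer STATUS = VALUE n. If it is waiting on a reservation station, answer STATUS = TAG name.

  c1: issue MUL r0<-Mul1  regs: r0:Mul1,r1:9,r2:9,r3:4
  c2: issue SUB r2<-Add1  regs: r0:Mul1,r1:9,r2:Add1,r3:4
  c3: issue ADD r0<-Add2  regs: r0:Add2,r1:9,r2:Add1,r3:4
  c4: issue MUL r2<-Mul2  regs: r0:Add2,r1:9,r2:Mul2,r3:4
  c5: CDB Add1=-5; issue ADD r2<-Add1  regs: r0:Add2,r1:9,r2:Add1,r3:4
  c6: CDB Mul1=9; issue MUL r0<-Mul1  regs: r0:Mul1,r1:9,r2:Add1,r3:4
  c7: stall  regs: r0:Mul1,r1:9,r2:Add1,r3:4
  c8: stall  regs: r0:Mul1,r1:9,r2:Add1,r3:4
  c9: CDB Add2=18; stall  regs: r0:Mul1,r1:9,r2:Add1,r3:4
  c10: CDB Mul2=36; issue MUL r1<-Mul2  regs: r0:Mul1,r1:Mul2,r2:Add1,r3:4
  c11: issue SUB r3<-Add2  regs: r0:Mul1,r1:Mul2,r2:Add1,r3:Add2
  c12: CDB Add1=22  regs: r0:Mul1,r1:Mul2,r2:22,r3:Add2
  c13: -  regs: r0:Mul1,r1:Mul2,r2:22,r3:Add2
  c14: CDB Mul1=72  regs: r0:72,r1:Mul2,r2:22,r3:Add2

STATUS = VALUE 72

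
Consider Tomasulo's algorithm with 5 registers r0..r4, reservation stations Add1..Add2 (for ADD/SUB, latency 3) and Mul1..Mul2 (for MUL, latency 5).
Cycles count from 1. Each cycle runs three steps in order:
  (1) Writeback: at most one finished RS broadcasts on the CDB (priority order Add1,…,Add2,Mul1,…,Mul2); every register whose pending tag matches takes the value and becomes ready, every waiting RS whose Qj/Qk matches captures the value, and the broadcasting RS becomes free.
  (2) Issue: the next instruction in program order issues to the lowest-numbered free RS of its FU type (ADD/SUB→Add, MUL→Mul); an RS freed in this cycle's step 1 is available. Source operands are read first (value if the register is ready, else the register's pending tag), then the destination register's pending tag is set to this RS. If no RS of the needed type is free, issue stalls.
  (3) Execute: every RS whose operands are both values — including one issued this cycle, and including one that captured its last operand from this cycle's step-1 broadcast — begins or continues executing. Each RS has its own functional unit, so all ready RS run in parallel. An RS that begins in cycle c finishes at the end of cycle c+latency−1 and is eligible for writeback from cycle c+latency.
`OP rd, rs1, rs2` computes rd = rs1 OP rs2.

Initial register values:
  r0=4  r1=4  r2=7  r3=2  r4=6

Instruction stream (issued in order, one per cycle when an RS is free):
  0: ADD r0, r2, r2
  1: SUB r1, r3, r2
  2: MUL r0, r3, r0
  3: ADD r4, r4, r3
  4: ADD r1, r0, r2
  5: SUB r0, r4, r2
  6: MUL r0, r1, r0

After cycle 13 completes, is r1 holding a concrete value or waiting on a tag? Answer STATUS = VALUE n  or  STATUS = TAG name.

  c1: issue ADD r0<-Add1  regs: r0:Add1,r1:4,r2:7,r3:2,r4:6
  c2: issue SUB r1<-Add2  regs: r0:Add1,r1:Add2,r2:7,r3:2,r4:6
  c3: issue MUL r0<-Mul1  regs: r0:Mul1,r1:Add2,r2:7,r3:2,r4:6
  c4: CDB Add1=14; issue ADD r4<-Add1  regs: r0:Mul1,r1:Add2,r2:7,r3:2,r4:Add1
  c5: CDB Add2=-5; issue ADD r1<-Add2  regs: r0:Mul1,r1:Add2,r2:7,r3:2,r4:Add1
  c6: stall  regs: r0:Mul1,r1:Add2,r2:7,r3:2,r4:Add1
  c7: CDB Add1=8; issue SUB r0<-Add1  regs: r0:Add1,r1:Add2,r2:7,r3:2,r4:8
  c8: issue MUL r0<-Mul2  regs: r0:Mul2,r1:Add2,r2:7,r3:2,r4:8
  c9: CDB Mul1=28  regs: r0:Mul2,r1:Add2,r2:7,r3:2,r4:8
  c10: CDB Add1=1  regs: r0:Mul2,r1:Add2,r2:7,r3:2,r4:8
  c11: -  regs: r0:Mul2,r1:Add2,r2:7,r3:2,r4:8
  c12: CDB Add2=35  regs: r0:Mul2,r1:35,r2:7,r3:2,r4:8
  c13: -  regs: r0:Mul2,r1:35,r2:7,r3:2,r4:8

STATUS = VALUE 35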